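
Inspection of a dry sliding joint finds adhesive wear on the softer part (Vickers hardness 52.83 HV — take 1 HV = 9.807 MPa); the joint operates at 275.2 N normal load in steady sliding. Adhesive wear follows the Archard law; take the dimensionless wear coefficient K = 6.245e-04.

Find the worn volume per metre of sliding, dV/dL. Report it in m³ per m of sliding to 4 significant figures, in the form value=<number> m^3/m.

value=3.317e-10 m^3/m

All arithmetic carries full float precision. Intermediate values are displayed rounded; a single final rounding: 4 significant figures.
Convert: Hardness H = 52.83 HV × 9.807 MPa/HV = 518.1 MPa = 5.181e+08 Pa.
Expressed in SI base units: W = 275.2 N, H = 5.181e+08 Pa, K = 6.245e-04.
Volumetric rate dV/dL = K·W/H — distance-free: 6.245e-04 · 275.2 / 5.181e+08 = 3.317e-10 m³/m.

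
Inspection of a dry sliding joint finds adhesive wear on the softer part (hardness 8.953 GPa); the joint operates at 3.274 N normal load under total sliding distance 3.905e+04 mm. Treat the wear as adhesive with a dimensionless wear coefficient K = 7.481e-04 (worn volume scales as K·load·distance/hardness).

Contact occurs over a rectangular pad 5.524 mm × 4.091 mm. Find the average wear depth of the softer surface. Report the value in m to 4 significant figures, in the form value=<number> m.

value=4.727e-07 m

Each operation holds full float precision. Displayed values are rounded, and a lone final rounding, at 4 significant figures.
Convert: Sliding distance L = 3.905e+04 mm = 39.05 m.
Convert: Hardness H = 8.953 GPa = 8.953e+09 Pa.
Convert: Pad sides 5.524 mm × 4.091 mm = 0.005524 m × 0.004091 m. Contact area A = 0.005524 m × 0.004091 m = 2.260e-05 m².
In SI base units: W = 3.274 N, H = 8.953e+09 Pa, K = 7.481e-04.
Worn volume V = K·W·L/H = 7.481e-04 · 3.274 · 39.05 / 8.953e+09 = 1.068e-11 m³.
Depth h = V/A = 1.068e-11 / 2.260e-05 = 4.727e-07 m.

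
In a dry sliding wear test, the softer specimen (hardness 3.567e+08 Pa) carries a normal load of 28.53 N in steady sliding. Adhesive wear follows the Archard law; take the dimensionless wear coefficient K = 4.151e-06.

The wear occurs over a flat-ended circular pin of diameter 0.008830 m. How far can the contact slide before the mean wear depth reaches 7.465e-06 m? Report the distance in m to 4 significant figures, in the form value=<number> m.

value=1377 m

All arithmetic holds exact precision. Intermediates appear rounded. Rounded just once, at 4 significant digits.
Contact area A = π·d²/4 = π·(0.008830 m)²/4 = 6.124e-05 m².
As SI base values: W = 28.53 N, H = 3.567e+08 Pa, K = 4.151e-06.
Wearable volume V_lim = h_lim·A = 7.465e-06 · 6.124e-05 = 4.571e-10 m³.
Life L = V_lim·H/(K·W) = 4.571e-10 · 3.567e+08 / (4.151e-06 · 28.53) = 1377 m.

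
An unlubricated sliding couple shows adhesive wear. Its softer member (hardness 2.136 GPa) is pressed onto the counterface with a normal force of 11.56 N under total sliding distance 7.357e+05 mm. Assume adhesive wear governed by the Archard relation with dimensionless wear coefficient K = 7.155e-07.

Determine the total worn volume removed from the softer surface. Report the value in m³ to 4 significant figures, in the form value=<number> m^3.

The algebra maintains full precision; quoted intermediates are rounded; one last rounding to 4 significant figures.
Convert: Distance L = 7.357e+05 mm = 735.7 m.
Convert: Hardness H = 2.136 GPa = 2.136e+09 Pa.
Expressed in SI base units: W = 11.56 N, H = 2.136e+09 Pa, K = 7.155e-07.
Wear volume V = K·W·L/H = 7.155e-07 · 11.56 · 735.7 / 2.136e+09 = 2.849e-12 m³.

value=2.849e-12 m^3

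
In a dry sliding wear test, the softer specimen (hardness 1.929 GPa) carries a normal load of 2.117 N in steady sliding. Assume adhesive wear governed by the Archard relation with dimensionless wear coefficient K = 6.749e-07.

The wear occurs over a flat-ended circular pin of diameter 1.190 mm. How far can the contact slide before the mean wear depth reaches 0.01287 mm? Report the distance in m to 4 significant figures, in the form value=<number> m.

The intermediates are printed rounded, and all arithmetic holds full precision. Rounded just once to four significant digits.
Hardness H = 1.929 GPa = 1.929e+09 Pa.
Pin diameter d = 1.190 mm = 0.001190 m. Contact area A = π·d²/4 = π·(0.001190 m)²/4 = 1.112e-06 m².
Depth limit h_lim = 0.01287 mm = 1.287e-05 m.
Collected in SI base units: W = 2.117 N, H = 1.929e+09 Pa, K = 6.749e-07.
Volume at the limit: V_lim = h_lim·A = 1.287e-05 · 1.112e-06 = 1.431e-11 m³.
Thus life L = V_lim·H/(K·W) = 1.431e-11 · 1.929e+09 / (6.749e-07 · 2.117) = 1.933e+04 m.

value=1.933e+04 m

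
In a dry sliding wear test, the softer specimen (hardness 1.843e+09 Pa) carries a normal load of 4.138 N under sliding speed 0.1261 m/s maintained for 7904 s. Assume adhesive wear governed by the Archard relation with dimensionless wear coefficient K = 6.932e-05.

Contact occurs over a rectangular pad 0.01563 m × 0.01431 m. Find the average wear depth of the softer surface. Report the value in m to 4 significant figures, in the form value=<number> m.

value=6.936e-07 m

The intermediates are printed rounded, and the computation keeps full precision. Rounded just once: four significant figures.
Path length L = v·t = 0.1261 m/s × 7904 s = 996.7 m.
Contact area A = 0.01563 m × 0.01431 m = 2.237e-04 m².
In SI base units, W = 4.138 N, H = 1.843e+09 Pa, K = 6.932e-05.
Archard volume V = K·W·L/H = 6.932e-05 · 4.138 · 996.7 / 1.843e+09 = 1.551e-10 m³.
Average depth h = V/A = 1.551e-10 / 2.237e-04 = 6.936e-07 m.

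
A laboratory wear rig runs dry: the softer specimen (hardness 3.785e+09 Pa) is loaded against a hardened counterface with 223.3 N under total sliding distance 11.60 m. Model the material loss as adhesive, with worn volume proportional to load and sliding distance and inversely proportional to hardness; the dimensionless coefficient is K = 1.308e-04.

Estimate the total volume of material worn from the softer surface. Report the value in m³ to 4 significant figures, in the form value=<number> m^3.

The intermediates are printed rounded. The computation carries full precision — a single final rounding, at 4 significant figures.
Restated in SI base units: W = 223.3 N, H = 3.785e+09 Pa, K = 1.308e-04.
Wear volume V = K·W·L/H = 1.308e-04 · 223.3 · 11.60 / 3.785e+09 = 8.951e-11 m³.

value=8.951e-11 m^3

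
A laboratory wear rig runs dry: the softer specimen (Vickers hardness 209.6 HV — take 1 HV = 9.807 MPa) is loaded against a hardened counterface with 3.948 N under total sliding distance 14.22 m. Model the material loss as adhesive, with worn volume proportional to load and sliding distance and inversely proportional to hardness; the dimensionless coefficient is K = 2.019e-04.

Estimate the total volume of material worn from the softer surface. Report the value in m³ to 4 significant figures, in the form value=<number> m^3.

All working math keeps exact precision; quoted intermediates are rounded, and a single final rounding to four significant digits.
Convert: Hardness H = 209.6 HV × 9.807 MPa/HV = 2056 MPa = 2.056e+09 Pa.
As SI base values: W = 3.948 N, H = 2.056e+09 Pa, K = 2.019e-04.
Archard relation: V = K·W·L/H = 2.019e-04 · 3.948 · 14.22 / 2.056e+09 = 5.514e-12 m³.

value=5.514e-12 m^3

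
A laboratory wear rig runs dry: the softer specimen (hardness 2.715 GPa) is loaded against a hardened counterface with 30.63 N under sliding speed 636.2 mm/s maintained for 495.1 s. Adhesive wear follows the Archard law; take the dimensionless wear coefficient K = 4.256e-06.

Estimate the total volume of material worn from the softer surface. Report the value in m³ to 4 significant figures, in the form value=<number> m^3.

value=1.512e-11 m^3

All working math holds full float precision; intermediates are printed rounded, and rounded just once: 4 significant figures.
Sliding speed v = 636.2 mm/s = 0.6362 m/s. Sliding distance L = v·t = 0.6362 m/s × 495.1 s = 315.0 m.
Hardness H = 2.715 GPa = 2.715e+09 Pa.
In SI base units, W = 30.63 N, H = 2.715e+09 Pa, K = 4.256e-06.
Wear volume V = K·W·L/H = 4.256e-06 · 30.63 · 315.0 / 2.715e+09 = 1.512e-11 m³.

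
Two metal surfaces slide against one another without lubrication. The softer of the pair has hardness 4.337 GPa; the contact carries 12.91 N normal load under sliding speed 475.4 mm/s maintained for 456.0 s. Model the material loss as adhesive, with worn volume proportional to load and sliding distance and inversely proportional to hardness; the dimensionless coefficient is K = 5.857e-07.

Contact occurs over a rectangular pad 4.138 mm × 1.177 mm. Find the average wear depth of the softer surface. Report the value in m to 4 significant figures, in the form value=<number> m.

Printed values are rounded. All working math maintains exact precision. Rounded once at the end: 4 significant figures.
Convert: Sliding speed v = 475.4 mm/s = 0.4754 m/s. Path length L = v·t = 0.4754 m/s × 456.0 s = 216.8 m.
Convert: Hardness H = 4.337 GPa = 4.337e+09 Pa.
Convert: Pad sides 4.138 mm × 1.177 mm = 0.004138 m × 0.001177 m. Contact area A = 0.004138 m × 0.001177 m = 4.870e-06 m².
Working in SI base units: W = 12.91 N, H = 4.337e+09 Pa, K = 5.857e-07.
Wear volume V = K·W·L/H = 5.857e-07 · 12.91 · 216.8 / 4.337e+09 = 3.780e-13 m³.
Depth of wear h = V/A = 3.780e-13 / 4.870e-06 = 7.760e-08 m.

value=7.760e-08 m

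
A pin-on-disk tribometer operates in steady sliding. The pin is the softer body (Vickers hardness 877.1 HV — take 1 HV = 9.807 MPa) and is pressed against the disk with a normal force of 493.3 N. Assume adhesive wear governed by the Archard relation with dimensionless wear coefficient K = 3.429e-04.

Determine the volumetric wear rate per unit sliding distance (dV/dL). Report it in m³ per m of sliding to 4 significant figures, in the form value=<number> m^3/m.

Every step maintains exact precision, and intermediates are printed rounded. Rounded just once to 4 significant digits.
Hardness H = 877.1 HV × 9.807 MPa/HV = 8602 MPa = 8.602e+09 Pa.
Expressed in SI base units: W = 493.3 N, H = 8.602e+09 Pa, K = 3.429e-04.
Wear rate dV/dL = K·W/H, so: 3.429e-04 · 493.3 / 8.602e+09 = 1.966e-11 m³/m.

value=1.966e-11 m^3/m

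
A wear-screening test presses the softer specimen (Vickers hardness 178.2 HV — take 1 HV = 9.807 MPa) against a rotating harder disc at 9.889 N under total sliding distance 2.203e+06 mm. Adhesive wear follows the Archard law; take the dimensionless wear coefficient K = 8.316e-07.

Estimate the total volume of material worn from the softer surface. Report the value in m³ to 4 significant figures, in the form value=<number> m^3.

The computation keeps full float precision — the intermediates appear rounded. Rounded once at the end: 4 significant figures.
Total distance L = 2.203e+06 mm = 2203 m.
Hardness H = 178.2 HV × 9.807 MPa/HV = 1748 MPa = 1.748e+09 Pa.
Expressed in SI base units: W = 9.889 N, H = 1.748e+09 Pa, K = 8.316e-07.
Apply Archard: V = K·W·L/H = 8.316e-07 · 9.889 · 2203 / 1.748e+09 = 1.037e-11 m³.

value=1.037e-11 m^3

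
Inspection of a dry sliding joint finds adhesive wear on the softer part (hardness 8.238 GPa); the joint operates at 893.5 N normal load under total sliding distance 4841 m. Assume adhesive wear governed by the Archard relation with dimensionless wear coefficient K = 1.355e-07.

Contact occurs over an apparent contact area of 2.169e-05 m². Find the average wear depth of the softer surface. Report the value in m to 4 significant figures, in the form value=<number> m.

value=3.280e-06 m

Intermediates are printed rounded, and the algebra maintains full float precision — one last rounding: four significant figures.
Hardness H = 8.238 GPa = 8.238e+09 Pa.
SI base units throughout: W = 893.5 N, H = 8.238e+09 Pa, K = 1.355e-07.
Worn volume V = K·W·L/H = 1.355e-07 · 893.5 · 4841 / 8.238e+09 = 7.115e-11 m³.
Average depth h = V/A = 7.115e-11 / 2.169e-05 = 3.280e-06 m.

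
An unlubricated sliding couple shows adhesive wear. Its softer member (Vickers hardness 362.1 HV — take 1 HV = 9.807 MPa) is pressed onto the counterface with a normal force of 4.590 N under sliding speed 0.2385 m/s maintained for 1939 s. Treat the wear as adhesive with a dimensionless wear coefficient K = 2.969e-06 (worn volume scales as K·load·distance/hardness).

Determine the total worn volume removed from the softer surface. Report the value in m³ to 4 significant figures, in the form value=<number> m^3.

value=1.775e-12 m^3

All working math carries exact precision, and intermediate values appear rounded — rounded just once: 4 significant figures.
The distance L = v·t = 0.2385 m/s × 1939 s = 462.5 m.
Hardness H = 362.1 HV × 9.807 MPa/HV = 3551 MPa = 3.551e+09 Pa.
Restated in SI base units: W = 4.590 N, H = 3.551e+09 Pa, K = 2.969e-06.
Wear volume V = K·W·L/H = 2.969e-06 · 4.590 · 462.5 / 3.551e+09 = 1.775e-12 m³.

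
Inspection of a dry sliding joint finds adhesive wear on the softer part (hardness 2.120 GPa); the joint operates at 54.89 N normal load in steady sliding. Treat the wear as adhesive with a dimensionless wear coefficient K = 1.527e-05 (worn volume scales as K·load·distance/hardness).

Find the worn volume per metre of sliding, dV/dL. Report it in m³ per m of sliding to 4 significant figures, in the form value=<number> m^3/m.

value=3.954e-13 m^3/m

The intermediates appear rounded, and every step maintains full float precision. Rounded once at the end, at four significant figures.
Convert: Hardness H = 2.120 GPa = 2.120e+09 Pa.
Restated in SI base units: W = 54.89 N, H = 2.120e+09 Pa, K = 1.527e-05.
The wear rate dV/dL = K·W/H — distance-free: 1.527e-05 · 54.89 / 2.120e+09 = 3.954e-13 m³/m.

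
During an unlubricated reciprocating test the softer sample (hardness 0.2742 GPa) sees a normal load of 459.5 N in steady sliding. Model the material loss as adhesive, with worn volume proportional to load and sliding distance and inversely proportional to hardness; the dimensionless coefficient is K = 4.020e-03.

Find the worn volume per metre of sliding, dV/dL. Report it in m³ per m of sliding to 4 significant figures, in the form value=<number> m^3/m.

value=6.737e-09 m^3/m

All arithmetic keeps full precision, and the intermediates are displayed rounded. Rounded just once, at four significant digits.
Hardness H = 0.2742 GPa = 2.742e+08 Pa.
SI base units throughout: W = 459.5 N, H = 2.742e+08 Pa, K = 4.020e-03.
The wear rate dV/dL = K·W/H, so: 4.020e-03 · 459.5 / 2.742e+08 = 6.737e-09 m³/m.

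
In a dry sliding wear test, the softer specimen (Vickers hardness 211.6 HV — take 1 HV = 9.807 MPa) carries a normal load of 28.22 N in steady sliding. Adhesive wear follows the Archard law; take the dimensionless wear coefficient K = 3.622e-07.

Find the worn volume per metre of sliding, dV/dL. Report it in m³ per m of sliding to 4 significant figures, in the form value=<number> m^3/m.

Shown intermediates are rounded; the algebra runs at full precision — one last rounding: four significant digits.
Hardness H = 211.6 HV × 9.807 MPa/HV = 2075 MPa = 2.075e+09 Pa.
Working in SI base units: W = 28.22 N, H = 2.075e+09 Pa, K = 3.622e-07.
Rate of wear dV/dL = K·W/H (independent of L): 3.622e-07 · 28.22 / 2.075e+09 = 4.926e-15 m³/m.

value=4.926e-15 m^3/m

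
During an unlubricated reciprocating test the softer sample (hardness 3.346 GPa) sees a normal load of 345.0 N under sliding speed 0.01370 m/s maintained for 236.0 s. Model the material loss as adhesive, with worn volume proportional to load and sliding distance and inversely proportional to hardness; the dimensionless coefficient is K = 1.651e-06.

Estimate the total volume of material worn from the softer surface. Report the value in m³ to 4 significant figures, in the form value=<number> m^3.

Intermediates are printed rounded. The computation runs at full precision — one last rounding to 4 significant figures.
Convert: Total distance L = v·t = 0.01370 m/s × 236.0 s = 3.233 m.
Convert: Hardness H = 3.346 GPa = 3.346e+09 Pa.
Expressed in SI base units: W = 345.0 N, H = 3.346e+09 Pa, K = 1.651e-06.
Wear volume V = K·W·L/H = 1.651e-06 · 345.0 · 3.233 / 3.346e+09 = 5.504e-13 m³.

value=5.504e-13 m^3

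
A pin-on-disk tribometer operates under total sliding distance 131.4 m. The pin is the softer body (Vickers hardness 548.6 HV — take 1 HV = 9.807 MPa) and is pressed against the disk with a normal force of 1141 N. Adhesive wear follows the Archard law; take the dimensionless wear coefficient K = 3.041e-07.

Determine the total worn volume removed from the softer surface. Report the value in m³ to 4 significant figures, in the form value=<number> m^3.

value=8.474e-12 m^3

Intermediate values are displayed rounded. All arithmetic runs at exact precision — one final rounding, at 4 significant figures.
Convert: Hardness H = 548.6 HV × 9.807 MPa/HV = 5380 MPa = 5.380e+09 Pa.
Restated in SI base units: W = 1141 N, H = 5.380e+09 Pa, K = 3.041e-07.
Archard volume V = K·W·L/H = 3.041e-07 · 1141 · 131.4 / 5.380e+09 = 8.474e-12 m³.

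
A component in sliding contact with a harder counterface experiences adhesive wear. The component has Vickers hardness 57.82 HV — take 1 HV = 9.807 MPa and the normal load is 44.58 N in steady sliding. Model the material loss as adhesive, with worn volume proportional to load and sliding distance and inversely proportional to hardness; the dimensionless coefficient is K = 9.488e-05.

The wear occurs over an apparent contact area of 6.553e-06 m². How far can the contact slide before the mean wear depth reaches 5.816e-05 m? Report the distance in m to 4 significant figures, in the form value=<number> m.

value=51.09 m

All arithmetic holds full precision, and quoted intermediates are rounded; rounded just once: four significant figures.
Convert: Hardness H = 57.82 HV × 9.807 MPa/HV = 567.0 MPa = 5.670e+08 Pa.
Working in SI base units: W = 44.58 N, H = 5.670e+08 Pa, K = 9.488e-05.
Volume at the limit: V_lim = h_lim·A = 5.816e-05 · 6.553e-06 = 3.811e-10 m³.
So the life L = V_lim·H/(K·W) = 3.811e-10 · 5.670e+08 / (9.488e-05 · 44.58) = 51.09 m.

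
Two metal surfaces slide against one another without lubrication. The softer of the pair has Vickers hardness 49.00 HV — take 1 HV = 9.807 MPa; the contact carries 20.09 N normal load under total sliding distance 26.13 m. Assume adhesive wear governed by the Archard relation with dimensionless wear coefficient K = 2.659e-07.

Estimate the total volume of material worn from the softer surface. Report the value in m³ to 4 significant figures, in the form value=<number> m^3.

Printed values are rounded. Every step maintains exact precision; rounded just once to four significant figures.
Convert: Hardness H = 49.00 HV × 9.807 MPa/HV = 480.5 MPa = 4.805e+08 Pa.
SI base units throughout: W = 20.09 N, H = 4.805e+08 Pa, K = 2.659e-07.
Wear volume V = K·W·L/H = 2.659e-07 · 20.09 · 26.13 / 4.805e+08 = 2.905e-13 m³.

value=2.905e-13 m^3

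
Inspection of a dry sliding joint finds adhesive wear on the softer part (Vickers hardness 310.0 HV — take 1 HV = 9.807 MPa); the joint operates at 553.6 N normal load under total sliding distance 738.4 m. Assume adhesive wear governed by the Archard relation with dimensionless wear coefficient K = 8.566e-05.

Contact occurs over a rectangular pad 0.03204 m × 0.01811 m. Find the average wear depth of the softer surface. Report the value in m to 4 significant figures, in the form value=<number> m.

value=1.985e-05 m

The intermediates are printed rounded — each operation keeps exact precision. Rounded once at the end: four significant digits.
Convert: Hardness H = 310.0 HV × 9.807 MPa/HV = 3040 MPa = 3.040e+09 Pa.
Convert: Contact area A = 0.03204 m × 0.01811 m = 5.802e-04 m².
Working in SI base units: W = 553.6 N, H = 3.040e+09 Pa, K = 8.566e-05.
The Archard volume V = K·W·L/H = 8.566e-05 · 553.6 · 738.4 / 3.040e+09 = 1.152e-08 m³.
Average depth h = V/A = 1.152e-08 / 5.802e-04 = 1.985e-05 m.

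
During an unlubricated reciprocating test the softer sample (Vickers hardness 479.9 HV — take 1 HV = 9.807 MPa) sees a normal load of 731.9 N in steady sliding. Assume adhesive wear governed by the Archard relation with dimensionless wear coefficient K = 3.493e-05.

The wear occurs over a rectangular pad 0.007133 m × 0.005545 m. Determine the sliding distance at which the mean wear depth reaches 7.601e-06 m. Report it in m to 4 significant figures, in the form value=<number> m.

value=55.35 m

Each operation maintains full precision — intermediates are displayed rounded. Rounded just once: 4 significant figures.
Convert: Hardness H = 479.9 HV × 9.807 MPa/HV = 4706 MPa = 4.706e+09 Pa.
Convert: Contact area A = 0.007133 m × 0.005545 m = 3.955e-05 m².
Restated in SI base units: W = 731.9 N, H = 4.706e+09 Pa, K = 3.493e-05.
Limit volume V_lim = h_lim·A = 7.601e-06 · 3.955e-05 = 3.006e-10 m³.
Life L = V_lim·H/(K·W) = 3.006e-10 · 4.706e+09 / (3.493e-05 · 731.9) = 55.35 m.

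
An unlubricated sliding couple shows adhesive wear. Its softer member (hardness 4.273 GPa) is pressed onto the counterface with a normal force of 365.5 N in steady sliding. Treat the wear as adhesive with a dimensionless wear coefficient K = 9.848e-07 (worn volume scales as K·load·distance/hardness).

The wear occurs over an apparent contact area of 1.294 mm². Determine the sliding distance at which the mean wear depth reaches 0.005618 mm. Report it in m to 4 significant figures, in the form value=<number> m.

Intermediate values are displayed rounded. The computation runs at full float precision; one final rounding to four significant figures.
Hardness H = 4.273 GPa = 4.273e+09 Pa.
Contact area A = 1.294 mm² = 1.294e-06 m².
Depth limit h_lim = 0.005618 mm = 5.618e-06 m.
Expressed in SI base units: W = 365.5 N, H = 4.273e+09 Pa, K = 9.848e-07.
Volume at the limit: V_lim = h_lim·A = 5.618e-06 · 1.294e-06 = 7.270e-12 m³.
Sliding life L = V_lim·H/(K·W) = 7.270e-12 · 4.273e+09 / (9.848e-07 · 365.5) = 86.30 m.

value=86.30 m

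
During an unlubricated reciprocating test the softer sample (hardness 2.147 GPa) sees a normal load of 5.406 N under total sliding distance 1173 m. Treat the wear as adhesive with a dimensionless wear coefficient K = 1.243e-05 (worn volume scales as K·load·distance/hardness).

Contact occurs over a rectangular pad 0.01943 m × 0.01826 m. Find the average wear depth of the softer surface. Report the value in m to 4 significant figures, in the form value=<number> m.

value=1.035e-07 m

The intermediates appear rounded; every step holds full float precision, and a single final rounding to 4 significant figures.
Hardness H = 2.147 GPa = 2.147e+09 Pa.
Contact area A = 0.01943 m × 0.01826 m = 3.548e-04 m².
As SI base values: W = 5.406 N, H = 2.147e+09 Pa, K = 1.243e-05.
Volume removed: V = K·W·L/H = 1.243e-05 · 5.406 · 1173 / 2.147e+09 = 3.671e-11 m³.
Depth h = V/A = 3.671e-11 / 3.548e-04 = 1.035e-07 m.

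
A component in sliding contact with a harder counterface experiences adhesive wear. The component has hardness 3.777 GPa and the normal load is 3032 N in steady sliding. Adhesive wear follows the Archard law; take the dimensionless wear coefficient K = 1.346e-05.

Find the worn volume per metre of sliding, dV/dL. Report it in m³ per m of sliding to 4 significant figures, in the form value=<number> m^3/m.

Every step keeps full float precision; the intermediates are shown rounded — rounded once at the end to four significant figures.
Convert: Hardness H = 3.777 GPa = 3.777e+09 Pa.
In SI base units, W = 3032 N, H = 3.777e+09 Pa, K = 1.346e-05.
Sliding wear rate dV/dL = K·W/H (no L dependence): 1.346e-05 · 3032 / 3.777e+09 = 1.081e-11 m³/m.

value=1.081e-11 m^3/m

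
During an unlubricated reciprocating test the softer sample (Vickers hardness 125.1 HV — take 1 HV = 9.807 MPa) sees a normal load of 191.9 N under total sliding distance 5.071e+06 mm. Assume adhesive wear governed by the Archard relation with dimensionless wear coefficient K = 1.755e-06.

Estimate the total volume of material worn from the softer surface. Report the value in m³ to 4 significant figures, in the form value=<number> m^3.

value=1.392e-09 m^3

Every step carries exact precision; shown intermediates are rounded — one final rounding to four significant figures.
Total distance L = 5.071e+06 mm = 5071 m.
Hardness H = 125.1 HV × 9.807 MPa/HV = 1227 MPa = 1.227e+09 Pa.
Working in SI base units: W = 191.9 N, H = 1.227e+09 Pa, K = 1.755e-06.
The Archard volume V = K·W·L/H = 1.755e-06 · 191.9 · 5071 / 1.227e+09 = 1.392e-09 m³.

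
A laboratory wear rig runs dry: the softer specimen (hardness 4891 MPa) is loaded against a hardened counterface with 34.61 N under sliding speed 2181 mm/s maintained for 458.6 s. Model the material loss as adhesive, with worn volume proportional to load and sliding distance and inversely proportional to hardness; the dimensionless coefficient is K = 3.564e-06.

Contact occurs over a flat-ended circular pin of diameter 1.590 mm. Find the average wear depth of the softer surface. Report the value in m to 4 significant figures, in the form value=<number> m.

value=1.270e-05 m

Each operation runs at exact precision, and the intermediates are shown rounded; one last rounding, at four significant figures.
Sliding speed v = 2181 mm/s = 2.181 m/s. Path length L = v·t = 2.181 m/s × 458.6 s = 1000 m.
Hardness H = 4891 MPa = 4.891e+09 Pa.
Pin diameter d = 1.590 mm = 0.001590 m. Contact area A = π·d²/4 = π·(0.001590 m)²/4 = 1.986e-06 m².
Collected in SI base units: W = 34.61 N, H = 4.891e+09 Pa, K = 3.564e-06.
Volume removed: V = K·W·L/H = 3.564e-06 · 34.61 · 1000 / 4.891e+09 = 2.523e-11 m³.
Depth h = V/A = 2.523e-11 / 1.986e-06 = 1.270e-05 m.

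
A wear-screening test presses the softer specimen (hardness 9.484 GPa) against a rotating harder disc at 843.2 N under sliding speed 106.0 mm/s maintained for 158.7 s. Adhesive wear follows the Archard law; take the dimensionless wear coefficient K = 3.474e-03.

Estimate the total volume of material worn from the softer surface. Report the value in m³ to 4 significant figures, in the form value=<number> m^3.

Intermediate values appear rounded — the algebra runs at full float precision — rounded once at the end to four significant figures.
Convert: Sliding speed v = 106.0 mm/s = 0.1060 m/s. Path length L = v·t = 0.1060 m/s × 158.7 s = 16.82 m.
Convert: Hardness H = 9.484 GPa = 9.484e+09 Pa.
Expressed in SI base units: W = 843.2 N, H = 9.484e+09 Pa, K = 3.474e-03.
Archard relation: V = K·W·L/H = 3.474e-03 · 843.2 · 16.82 / 9.484e+09 = 5.196e-09 m³.

value=5.196e-09 m^3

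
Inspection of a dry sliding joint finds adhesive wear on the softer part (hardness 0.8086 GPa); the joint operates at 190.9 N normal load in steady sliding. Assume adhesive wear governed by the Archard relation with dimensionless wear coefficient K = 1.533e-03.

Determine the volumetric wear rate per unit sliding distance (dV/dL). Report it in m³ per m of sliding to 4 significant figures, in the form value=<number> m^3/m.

Intermediate values are printed rounded — all working math maintains full precision, and a single final rounding, at 4 significant digits.
Convert: Hardness H = 0.8086 GPa = 8.086e+08 Pa.
SI base units throughout: W = 190.9 N, H = 8.086e+08 Pa, K = 1.533e-03.
Volumetric rate dV/dL = K·W/H, so: 1.533e-03 · 190.9 / 8.086e+08 = 3.619e-10 m³/m.

value=3.619e-10 m^3/m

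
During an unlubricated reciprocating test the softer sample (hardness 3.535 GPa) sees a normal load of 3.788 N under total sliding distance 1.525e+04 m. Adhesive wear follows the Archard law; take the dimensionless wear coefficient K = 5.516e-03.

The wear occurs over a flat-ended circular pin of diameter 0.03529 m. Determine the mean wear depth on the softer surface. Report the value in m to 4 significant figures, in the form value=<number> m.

value=9.216e-05 m

The intermediates are printed rounded; each operation holds full precision — a lone final rounding to four significant figures.
Convert: Hardness H = 3.535 GPa = 3.535e+09 Pa.
Convert: Contact area A = π·d²/4 = π·(0.03529 m)²/4 = 9.781e-04 m².
As SI base values: W = 3.788 N, H = 3.535e+09 Pa, K = 5.516e-03.
By Archard's law, V = K·W·L/H = 5.516e-03 · 3.788 · 1.525e+04 / 3.535e+09 = 9.014e-08 m³.
Depth of wear h = V/A = 9.014e-08 / 9.781e-04 = 9.216e-05 m.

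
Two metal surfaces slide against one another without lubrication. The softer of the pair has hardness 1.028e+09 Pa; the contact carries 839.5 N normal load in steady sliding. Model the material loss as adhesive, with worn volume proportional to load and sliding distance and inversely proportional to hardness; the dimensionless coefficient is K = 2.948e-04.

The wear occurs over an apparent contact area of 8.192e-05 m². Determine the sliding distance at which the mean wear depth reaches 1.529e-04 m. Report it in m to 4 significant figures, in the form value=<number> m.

value=52.03 m

Intermediates are shown rounded. Every step maintains full precision — one last rounding to four significant digits.
Expressed in SI base units: W = 839.5 N, H = 1.028e+09 Pa, K = 2.948e-04.
Permissible volume V_lim = h_lim·A = 1.529e-04 · 8.192e-05 = 1.253e-08 m³.
Inverting, life L = V_lim·H/(K·W) = 1.253e-08 · 1.028e+09 / (2.948e-04 · 839.5) = 52.03 m.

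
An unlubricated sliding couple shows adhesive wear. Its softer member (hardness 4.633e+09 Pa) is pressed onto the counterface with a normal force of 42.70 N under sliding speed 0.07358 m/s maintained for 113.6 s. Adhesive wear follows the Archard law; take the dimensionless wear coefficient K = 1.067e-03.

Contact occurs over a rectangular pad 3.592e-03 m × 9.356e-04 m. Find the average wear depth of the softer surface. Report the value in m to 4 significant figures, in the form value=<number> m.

value=2.446e-05 m

The intermediates are printed rounded, and each operation holds exact precision. Rounded once at the end: four significant digits.
Convert: Sliding distance L = v·t = 0.07358 m/s × 113.6 s = 8.359 m.
Convert: Contact area A = 3.592e-03 m × 9.356e-04 m = 3.361e-06 m².
SI base units throughout: W = 42.70 N, H = 4.633e+09 Pa, K = 1.067e-03.
Wear volume V = K·W·L/H = 1.067e-03 · 42.70 · 8.359 / 4.633e+09 = 8.220e-11 m³.
Depth of wear h = V/A = 8.220e-11 / 3.361e-06 = 2.446e-05 m.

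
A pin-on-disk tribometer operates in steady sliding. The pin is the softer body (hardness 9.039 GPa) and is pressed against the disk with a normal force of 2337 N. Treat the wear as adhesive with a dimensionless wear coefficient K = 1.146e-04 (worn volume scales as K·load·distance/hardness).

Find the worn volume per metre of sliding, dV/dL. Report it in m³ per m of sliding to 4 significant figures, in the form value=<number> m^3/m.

Intermediate values are shown rounded; each operation maintains exact precision; one final rounding: 4 significant figures.
Hardness H = 9.039 GPa = 9.039e+09 Pa.
As SI base values: W = 2337 N, H = 9.039e+09 Pa, K = 1.146e-04.
Rate of wear dV/dL = K·W/H, per unit distance: 1.146e-04 · 2337 / 9.039e+09 = 2.963e-11 m³/m.

value=2.963e-11 m^3/m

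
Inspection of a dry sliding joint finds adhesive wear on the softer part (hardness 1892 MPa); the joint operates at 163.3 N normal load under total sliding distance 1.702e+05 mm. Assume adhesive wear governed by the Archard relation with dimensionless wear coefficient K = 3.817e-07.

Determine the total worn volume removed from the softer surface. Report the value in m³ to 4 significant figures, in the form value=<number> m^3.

Each operation keeps full precision; intermediate values are displayed rounded; one last rounding to 4 significant figures.
Path length L = 1.702e+05 mm = 170.2 m.
Hardness H = 1892 MPa = 1.892e+09 Pa.
In SI base units, W = 163.3 N, H = 1.892e+09 Pa, K = 3.817e-07.
By Archard's law, V = K·W·L/H = 3.817e-07 · 163.3 · 170.2 / 1.892e+09 = 5.607e-12 m³.

value=5.607e-12 m^3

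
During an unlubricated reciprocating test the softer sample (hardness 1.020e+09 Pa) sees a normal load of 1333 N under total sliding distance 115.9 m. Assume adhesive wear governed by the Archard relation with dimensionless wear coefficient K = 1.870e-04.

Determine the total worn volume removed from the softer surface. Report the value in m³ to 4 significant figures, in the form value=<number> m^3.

Intermediates are displayed rounded — every step maintains exact precision; one final rounding: four significant digits.
Collected in SI base units: W = 1333 N, H = 1.020e+09 Pa, K = 1.870e-04.
Worn volume V = K·W·L/H = 1.870e-04 · 1333 · 115.9 / 1.020e+09 = 2.832e-08 m³.

value=2.832e-08 m^3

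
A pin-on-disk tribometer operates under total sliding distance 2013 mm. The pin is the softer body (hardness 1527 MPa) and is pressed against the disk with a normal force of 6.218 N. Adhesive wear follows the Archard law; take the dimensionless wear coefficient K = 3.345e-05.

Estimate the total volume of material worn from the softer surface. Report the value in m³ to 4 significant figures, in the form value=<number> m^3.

Intermediates appear rounded — each operation carries full float precision; rounded just once: four significant figures.
Distance covered L = 2013 mm = 2.013 m.
Hardness H = 1527 MPa = 1.527e+09 Pa.
Restated in SI base units: W = 6.218 N, H = 1.527e+09 Pa, K = 3.345e-05.
Archard relation: V = K·W·L/H = 3.345e-05 · 6.218 · 2.013 / 1.527e+09 = 2.742e-13 m³.

value=2.742e-13 m^3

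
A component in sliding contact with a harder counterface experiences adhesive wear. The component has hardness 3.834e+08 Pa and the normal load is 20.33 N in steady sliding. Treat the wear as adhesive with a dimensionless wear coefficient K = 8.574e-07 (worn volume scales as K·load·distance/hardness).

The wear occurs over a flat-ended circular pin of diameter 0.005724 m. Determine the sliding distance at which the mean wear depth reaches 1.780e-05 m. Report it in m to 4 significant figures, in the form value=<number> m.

Every step maintains full precision — the intermediates appear rounded. Rounded just once to four significant digits.
Contact area A = π·d²/4 = π·(0.005724 m)²/4 = 2.573e-05 m².
Restated in SI base units: W = 20.33 N, H = 3.834e+08 Pa, K = 8.574e-07.
At the depth limit, V_lim = h_lim·A = 1.780e-05 · 2.573e-05 = 4.580e-10 m³.
Inverting, life L = V_lim·H/(K·W) = 4.580e-10 · 3.834e+08 / (8.574e-07 · 20.33) = 1.007e+04 m.

value=1.007e+04 m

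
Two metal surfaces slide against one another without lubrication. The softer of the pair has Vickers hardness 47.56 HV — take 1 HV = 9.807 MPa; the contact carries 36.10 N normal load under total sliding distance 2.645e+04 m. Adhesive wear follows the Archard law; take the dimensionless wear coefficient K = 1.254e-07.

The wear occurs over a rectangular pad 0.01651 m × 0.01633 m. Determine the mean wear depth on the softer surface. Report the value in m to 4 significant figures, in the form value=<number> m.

value=9.522e-07 m

All arithmetic runs at exact precision, and the intermediates appear rounded, and rounded once at the end, at 4 significant figures.
Hardness H = 47.56 HV × 9.807 MPa/HV = 466.4 MPa = 4.664e+08 Pa.
Contact area A = 0.01651 m × 0.01633 m = 2.696e-04 m².
SI base units throughout: W = 36.10 N, H = 4.664e+08 Pa, K = 1.254e-07.
Worn volume V = K·W·L/H = 1.254e-07 · 36.10 · 2.645e+04 / 4.664e+08 = 2.567e-10 m³.
Mean depth h = V/A = 2.567e-10 / 2.696e-04 = 9.522e-07 m.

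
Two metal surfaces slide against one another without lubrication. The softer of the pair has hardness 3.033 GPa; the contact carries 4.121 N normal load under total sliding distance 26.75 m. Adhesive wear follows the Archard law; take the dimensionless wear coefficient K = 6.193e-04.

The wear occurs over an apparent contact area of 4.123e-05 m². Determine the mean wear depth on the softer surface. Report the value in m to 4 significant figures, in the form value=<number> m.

value=5.459e-07 m

Displayed values are rounded, and the computation maintains exact precision, and rounded just once to four significant digits.
Hardness H = 3.033 GPa = 3.033e+09 Pa.
Expressed in SI base units: W = 4.121 N, H = 3.033e+09 Pa, K = 6.193e-04.
Volume removed: V = K·W·L/H = 6.193e-04 · 4.121 · 26.75 / 3.033e+09 = 2.251e-11 m³.
Mean depth h = V/A = 2.251e-11 / 4.123e-05 = 5.459e-07 m.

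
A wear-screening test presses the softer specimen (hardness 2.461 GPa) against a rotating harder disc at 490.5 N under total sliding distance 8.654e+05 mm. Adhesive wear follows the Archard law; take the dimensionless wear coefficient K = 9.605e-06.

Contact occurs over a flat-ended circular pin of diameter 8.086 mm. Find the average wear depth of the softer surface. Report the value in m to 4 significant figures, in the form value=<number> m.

The computation runs at exact precision, and shown intermediates are rounded, and one last rounding, at four significant digits.
Convert: Sliding distance L = 8.654e+05 mm = 865.4 m.
Convert: Hardness H = 2.461 GPa = 2.461e+09 Pa.
Convert: Pin diameter d = 8.086 mm = 0.008086 m. Contact area A = π·d²/4 = π·(0.008086 m)²/4 = 5.135e-05 m².
Working in SI base units: W = 490.5 N, H = 2.461e+09 Pa, K = 9.605e-06.
Volume removed: V = K·W·L/H = 9.605e-06 · 490.5 · 865.4 / 2.461e+09 = 1.657e-09 m³.
Depth h = V/A = 1.657e-09 / 5.135e-05 = 3.226e-05 m.

value=3.226e-05 m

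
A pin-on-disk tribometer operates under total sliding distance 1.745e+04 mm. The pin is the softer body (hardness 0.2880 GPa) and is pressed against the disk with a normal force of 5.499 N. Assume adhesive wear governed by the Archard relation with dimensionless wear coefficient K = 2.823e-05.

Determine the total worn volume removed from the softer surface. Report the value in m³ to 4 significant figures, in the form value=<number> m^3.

Every step carries exact precision, and intermediates are displayed rounded — one last rounding, at four significant figures.
Convert: Sliding distance L = 1.745e+04 mm = 17.45 m.
Convert: Hardness H = 0.2880 GPa = 2.880e+08 Pa.
Expressed in SI base units: W = 5.499 N, H = 2.880e+08 Pa, K = 2.823e-05.
Wear volume V = K·W·L/H = 2.823e-05 · 5.499 · 17.45 / 2.880e+08 = 9.406e-12 m³.

value=9.406e-12 m^3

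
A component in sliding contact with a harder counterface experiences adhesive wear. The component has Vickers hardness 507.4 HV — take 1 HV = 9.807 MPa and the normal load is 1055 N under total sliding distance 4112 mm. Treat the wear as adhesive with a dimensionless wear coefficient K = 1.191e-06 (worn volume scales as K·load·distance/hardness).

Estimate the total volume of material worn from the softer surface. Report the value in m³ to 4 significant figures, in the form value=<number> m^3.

Intermediate values are shown rounded. Each operation runs at full precision — a lone final rounding, at 4 significant figures.
Convert: Distance covered L = 4112 mm = 4.112 m.
Convert: Hardness H = 507.4 HV × 9.807 MPa/HV = 4976 MPa = 4.976e+09 Pa.
In SI base units: W = 1055 N, H = 4.976e+09 Pa, K = 1.191e-06.
By Archard's law, V = K·W·L/H = 1.191e-06 · 1055 · 4.112 / 4.976e+09 = 1.038e-12 m³.

value=1.038e-12 m^3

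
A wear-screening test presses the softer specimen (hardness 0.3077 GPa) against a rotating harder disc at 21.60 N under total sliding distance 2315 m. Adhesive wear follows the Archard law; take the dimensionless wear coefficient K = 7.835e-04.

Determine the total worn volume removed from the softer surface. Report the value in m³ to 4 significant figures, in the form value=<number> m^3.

The intermediates appear rounded — every step keeps full precision; one final rounding, at four significant figures.
Convert: Hardness H = 0.3077 GPa = 3.077e+08 Pa.
In SI base units: W = 21.60 N, H = 3.077e+08 Pa, K = 7.835e-04.
By Archard's law, V = K·W·L/H = 7.835e-04 · 21.60 · 2315 / 3.077e+08 = 1.273e-07 m³.

value=1.273e-07 m^3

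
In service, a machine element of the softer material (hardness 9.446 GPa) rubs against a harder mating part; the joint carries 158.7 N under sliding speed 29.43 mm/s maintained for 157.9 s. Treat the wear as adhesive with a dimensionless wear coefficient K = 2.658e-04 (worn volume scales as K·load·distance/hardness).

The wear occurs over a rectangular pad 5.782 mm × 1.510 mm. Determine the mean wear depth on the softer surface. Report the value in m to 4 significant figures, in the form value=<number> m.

Intermediate values are printed rounded, and every step runs at exact precision. Rounded once at the end to four significant figures.
Sliding speed v = 29.43 mm/s = 0.02943 m/s. Distance L = v·t = 0.02943 m/s × 157.9 s = 4.647 m.
Hardness H = 9.446 GPa = 9.446e+09 Pa.
Pad sides 5.782 mm × 1.510 mm = 0.005782 m × 0.001510 m. Contact area A = 0.005782 m × 0.001510 m = 8.731e-06 m².
Working in SI base units: W = 158.7 N, H = 9.446e+09 Pa, K = 2.658e-04.
Archard relation: V = K·W·L/H = 2.658e-04 · 158.7 · 4.647 / 9.446e+09 = 2.075e-11 m³.
Depth of wear h = V/A = 2.075e-11 / 8.731e-06 = 2.377e-06 m.

value=2.377e-06 m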